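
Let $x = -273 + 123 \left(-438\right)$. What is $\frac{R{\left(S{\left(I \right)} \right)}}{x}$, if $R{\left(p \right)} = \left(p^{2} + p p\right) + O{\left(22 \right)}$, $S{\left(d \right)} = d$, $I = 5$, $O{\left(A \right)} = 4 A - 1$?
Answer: $- \frac{137}{54147} \approx -0.0025302$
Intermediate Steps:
$O{\left(A \right)} = -1 + 4 A$
$R{\left(p \right)} = 87 + 2 p^{2}$ ($R{\left(p \right)} = \left(p^{2} + p p\right) + \left(-1 + 4 \cdot 22\right) = \left(p^{2} + p^{2}\right) + \left(-1 + 88\right) = 2 p^{2} + 87 = 87 + 2 p^{2}$)
$x = -54147$ ($x = -273 - 53874 = -54147$)
$\frac{R{\left(S{\left(I \right)} \right)}}{x} = \frac{87 + 2 \cdot 5^{2}}{-54147} = \left(87 + 2 \cdot 25\right) \left(- \frac{1}{54147}\right) = \left(87 + 50\right) \left(- \frac{1}{54147}\right) = 137 \left(- \frac{1}{54147}\right) = - \frac{137}{54147}$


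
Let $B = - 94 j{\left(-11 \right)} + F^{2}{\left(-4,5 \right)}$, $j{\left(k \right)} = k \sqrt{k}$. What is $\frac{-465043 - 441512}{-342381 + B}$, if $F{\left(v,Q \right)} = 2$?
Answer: $\frac{20692238749}{7815584723} + \frac{62491858 i \sqrt{11}}{7815584723} \approx 2.6476 + 0.026519 i$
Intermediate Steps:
$j{\left(k \right)} = k^{\frac{3}{2}}$
$B = 4 + 1034 i \sqrt{11}$ ($B = - 94 \left(-11\right)^{\frac{3}{2}} + 2^{2} = - 94 \left(- 11 i \sqrt{11}\right) + 4 = 1034 i \sqrt{11} + 4 = 4 + 1034 i \sqrt{11} \approx 4.0 + 3429.4 i$)
$\frac{-465043 - 441512}{-342381 + B} = \frac{-465043 - 441512}{-342381 + \left(4 + 1034 i \sqrt{11}\right)} = - \frac{906555}{-342377 + 1034 i \sqrt{11}}$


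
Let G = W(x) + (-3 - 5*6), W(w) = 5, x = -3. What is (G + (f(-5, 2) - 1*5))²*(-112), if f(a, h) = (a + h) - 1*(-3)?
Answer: -121968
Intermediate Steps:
f(a, h) = 3 + a + h (f(a, h) = (a + h) + 3 = 3 + a + h)
G = -28 (G = 5 + (-3 - 5*6) = 5 + (-3 - 30) = 5 - 33 = -28)
(G + (f(-5, 2) - 1*5))²*(-112) = (-28 + ((3 - 5 + 2) - 1*5))²*(-112) = (-28 + (0 - 5))²*(-112) = (-28 - 5)²*(-112) = (-33)²*(-112) = 1089*(-112) = -121968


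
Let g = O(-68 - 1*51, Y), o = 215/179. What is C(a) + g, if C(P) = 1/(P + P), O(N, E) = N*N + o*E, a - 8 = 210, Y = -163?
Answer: 1089901643/78044 ≈ 13965.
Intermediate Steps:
o = 215/179 (o = 215*(1/179) = 215/179 ≈ 1.2011)
a = 218 (a = 8 + 210 = 218)
O(N, E) = N² + 215*E/179 (O(N, E) = N*N + 215*E/179 = N² + 215*E/179)
g = 2499774/179 (g = (-68 - 1*51)² + (215/179)*(-163) = (-68 - 51)² - 35045/179 = (-119)² - 35045/179 = 14161 - 35045/179 = 2499774/179 ≈ 13965.)
C(P) = 1/(2*P)
C(a) + g = (½)/218 + 2499774/179 = (½)*(1/218) + 2499774/179 = 1/436 + 2499774/179 = 1089901643/78044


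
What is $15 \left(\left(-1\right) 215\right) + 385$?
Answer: $-2840$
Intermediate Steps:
$15 \left(\left(-1\right) 215\right) + 385 = 15 \left(-215\right) + 385 = -3225 + 385 = -2840$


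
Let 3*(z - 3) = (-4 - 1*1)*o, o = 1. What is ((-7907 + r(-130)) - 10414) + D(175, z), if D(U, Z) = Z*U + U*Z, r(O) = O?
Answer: -53953/3 ≈ -17984.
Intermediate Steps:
z = 4/3 (z = 3 + ((-4 - 1*1)*1)/3 = 3 + ((-4 - 1)*1)/3 = 3 + (-5*1)/3 = 3 + (⅓)*(-5) = 3 - 5/3 = 4/3 ≈ 1.3333)
D(U, Z) = 2*U*Z (D(U, Z) = U*Z + U*Z = 2*U*Z)
((-7907 + r(-130)) - 10414) + D(175, z) = ((-7907 - 130) - 10414) + 2*175*(4/3) = (-8037 - 10414) + 1400/3 = -18451 + 1400/3 = -53953/3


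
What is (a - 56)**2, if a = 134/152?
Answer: 17547721/5776 ≈ 3038.0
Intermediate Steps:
a = 67/76 (a = 134*(1/152) = 67/76 ≈ 0.88158)
(a - 56)**2 = (67/76 - 56)**2 = (-4189/76)**2 = 17547721/5776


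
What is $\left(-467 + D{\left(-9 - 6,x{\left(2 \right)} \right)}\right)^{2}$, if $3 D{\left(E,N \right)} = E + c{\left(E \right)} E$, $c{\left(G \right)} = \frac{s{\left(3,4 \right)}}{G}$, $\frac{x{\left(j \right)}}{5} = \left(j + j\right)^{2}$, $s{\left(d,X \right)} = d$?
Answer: $221841$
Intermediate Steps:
$x{\left(j \right)} = 20 j^{2}$ ($x{\left(j \right)} = 5 \left(j + j\right)^{2} = 5 \left(2 j\right)^{2} = 5 \cdot 4 j^{2} = 20 j^{2}$)
$c{\left(G \right)} = \frac{3}{G}$
$D{\left(E,N \right)} = 1 + \frac{E}{3}$ ($D{\left(E,N \right)} = \frac{E + \frac{3}{E} E}{3} = \frac{E + 3}{3} = \frac{3 + E}{3} = 1 + \frac{E}{3}$)
$\left(-467 + D{\left(-9 - 6,x{\left(2 \right)} \right)}\right)^{2} = \left(-467 + \left(1 + \frac{-9 - 6}{3}\right)\right)^{2} = \left(-467 + \left(1 + \frac{1}{3} \left(-15\right)\right)\right)^{2} = \left(-467 + \left(1 - 5\right)\right)^{2} = \left(-467 - 4\right)^{2} = \left(-471\right)^{2} = 221841$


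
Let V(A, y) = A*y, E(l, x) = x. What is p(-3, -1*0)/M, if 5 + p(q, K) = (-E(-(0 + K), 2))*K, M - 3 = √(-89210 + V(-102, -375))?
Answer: -15/50969 + 140*I*√65/50969 ≈ -0.0002943 + 0.022145*I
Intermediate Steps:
M = 3 + 28*I*√65 (M = 3 + √(-89210 - 102*(-375)) = 3 + √(-89210 + 38250) = 3 + √(-50960) = 3 + 28*I*√65 ≈ 3.0 + 225.74*I)
p(q, K) = -5 - 2*K (p(q, K) = -5 + (-1*2)*K = -5 - 2*K)
p(-3, -1*0)/M = (-5 - (-2)*0)/(3 + 28*I*√65) = (-5 - 2*0)/(3 + 28*I*√65) = (-5 + 0)/(3 + 28*I*√65) = -5/(3 + 28*I*√65)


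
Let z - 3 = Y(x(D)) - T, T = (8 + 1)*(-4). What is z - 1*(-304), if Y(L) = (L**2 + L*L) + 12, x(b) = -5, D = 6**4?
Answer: 405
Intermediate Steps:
T = -36 (T = 9*(-4) = -36)
D = 1296
Y(L) = 12 + 2*L**2 (Y(L) = (L**2 + L**2) + 12 = 2*L**2 + 12 = 12 + 2*L**2)
z = 101 (z = 3 + ((12 + 2*(-5)**2) - 1*(-36)) = 3 + ((12 + 2*25) + 36) = 3 + ((12 + 50) + 36) = 3 + (62 + 36) = 3 + 98 = 101)
z - 1*(-304) = 101 - 1*(-304) = 101 + 304 = 405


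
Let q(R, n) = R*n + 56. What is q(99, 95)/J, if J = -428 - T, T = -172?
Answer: -9461/256 ≈ -36.957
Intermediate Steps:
q(R, n) = 56 + R*n
J = -256 (J = -428 - 1*(-172) = -428 + 172 = -256)
q(99, 95)/J = (56 + 99*95)/(-256) = (56 + 9405)*(-1/256) = 9461*(-1/256) = -9461/256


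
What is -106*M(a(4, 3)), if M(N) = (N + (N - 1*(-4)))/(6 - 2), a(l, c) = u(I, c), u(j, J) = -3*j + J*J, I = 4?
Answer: 53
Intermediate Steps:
u(j, J) = J**2 - 3*j (u(j, J) = -3*j + J**2 = J**2 - 3*j)
a(l, c) = -12 + c**2 (a(l, c) = c**2 - 3*4 = c**2 - 12 = -12 + c**2)
M(N) = 1 + N/2 (M(N) = (N + (N + 4))/4 = (N + (4 + N))*(1/4) = (4 + 2*N)*(1/4) = 1 + N/2)
-106*M(a(4, 3)) = -106*(1 + (-12 + 3**2)/2) = -106*(1 + (-12 + 9)/2) = -106*(1 + (1/2)*(-3)) = -106*(1 - 3/2) = -106*(-1/2) = 53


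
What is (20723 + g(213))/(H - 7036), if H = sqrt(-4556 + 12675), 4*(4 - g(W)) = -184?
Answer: -146158828/49497177 - 20773*sqrt(8119)/49497177 ≈ -2.9907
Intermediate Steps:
g(W) = 50 (g(W) = 4 - 1/4*(-184) = 4 + 46 = 50)
H = sqrt(8119) ≈ 90.105
(20723 + g(213))/(H - 7036) = (20723 + 50)/(sqrt(8119) - 7036) = 20773/(-7036 + sqrt(8119))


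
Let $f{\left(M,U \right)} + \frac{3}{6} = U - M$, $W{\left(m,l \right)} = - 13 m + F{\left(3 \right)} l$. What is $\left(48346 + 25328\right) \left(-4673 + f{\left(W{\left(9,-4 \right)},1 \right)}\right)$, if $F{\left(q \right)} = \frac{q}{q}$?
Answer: $-335327211$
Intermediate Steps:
$F{\left(q \right)} = 1$
$W{\left(m,l \right)} = l - 13 m$ ($W{\left(m,l \right)} = - 13 m + 1 l = - 13 m + l = l - 13 m$)
$f{\left(M,U \right)} = - \frac{1}{2} + U - M$ ($f{\left(M,U \right)} = - \frac{1}{2} - \left(M - U\right) = - \frac{1}{2} + U - M$)
$\left(48346 + 25328\right) \left(-4673 + f{\left(W{\left(9,-4 \right)},1 \right)}\right) = \left(48346 + 25328\right) \left(-4673 - \left(- \frac{9}{2} - 117\right)\right) = 73674 \left(-4673 - - \frac{243}{2}\right) = 73674 \left(-4673 + \left(- \frac{1}{2} + 1 + 121\right)\right) = 73674 \left(-4673 + \frac{243}{2}\right) = 73674 \left(- \frac{9103}{2}\right) = -335327211$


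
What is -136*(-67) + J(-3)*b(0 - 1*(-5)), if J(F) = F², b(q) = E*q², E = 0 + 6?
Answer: 10462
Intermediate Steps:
E = 6
b(q) = 6*q²
-136*(-67) + J(-3)*b(0 - 1*(-5)) = -136*(-67) + (-3)²*(6*(0 - 1*(-5))²) = 9112 + 9*(6*(0 + 5)²) = 9112 + 9*(6*5²) = 9112 + 9*(6*25) = 9112 + 9*150 = 9112 + 1350 = 10462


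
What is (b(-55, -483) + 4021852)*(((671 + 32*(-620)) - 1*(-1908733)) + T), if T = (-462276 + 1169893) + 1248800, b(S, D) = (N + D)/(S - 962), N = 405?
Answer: 5243640701734774/339 ≈ 1.5468e+13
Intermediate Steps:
b(S, D) = (405 + D)/(-962 + S) (b(S, D) = (405 + D)/(S - 962) = (405 + D)/(-962 + S))
T = 1956417 (T = 707617 + 1248800 = 1956417)
(b(-55, -483) + 4021852)*(((671 + 32*(-620)) - 1*(-1908733)) + T) = ((405 - 483)/(-962 - 55) + 4021852)*(((671 + 32*(-620)) - 1*(-1908733)) + 1956417) = (-78/(-1017) + 4021852)*(((671 - 19840) + 1908733) + 1956417) = (-1/1017*(-78) + 4021852)*((-19169 + 1908733) + 1956417) = (26/339 + 4021852)*(1889564 + 1956417) = (1363407854/339)*3845981 = 5243640701734774/339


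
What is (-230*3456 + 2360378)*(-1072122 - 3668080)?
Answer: -7420776750596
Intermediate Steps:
(-230*3456 + 2360378)*(-1072122 - 3668080) = (-794880 + 2360378)*(-4740202) = 1565498*(-4740202) = -7420776750596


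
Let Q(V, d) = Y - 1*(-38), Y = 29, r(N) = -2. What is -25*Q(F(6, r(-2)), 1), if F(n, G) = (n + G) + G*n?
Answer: -1675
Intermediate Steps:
F(n, G) = G + n + G*n (F(n, G) = (G + n) + G*n = G + n + G*n)
Q(V, d) = 67 (Q(V, d) = 29 - 1*(-38) = 29 + 38 = 67)
-25*Q(F(6, r(-2)), 1) = -25*67 = -1675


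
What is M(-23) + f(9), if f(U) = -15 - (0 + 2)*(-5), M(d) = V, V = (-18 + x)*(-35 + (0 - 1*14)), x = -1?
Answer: 926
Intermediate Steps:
V = 931 (V = (-18 - 1)*(-35 + (0 - 1*14)) = -19*(-35 + (0 - 14)) = -19*(-35 - 14) = -19*(-49) = 931)
M(d) = 931
f(U) = -5 (f(U) = -15 - 2*(-5) = -15 - 1*(-10) = -15 + 10 = -5)
M(-23) + f(9) = 931 - 5 = 926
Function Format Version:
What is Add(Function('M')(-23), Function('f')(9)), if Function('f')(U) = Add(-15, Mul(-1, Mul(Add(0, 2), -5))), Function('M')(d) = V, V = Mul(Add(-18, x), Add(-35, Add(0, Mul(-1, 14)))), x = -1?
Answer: 926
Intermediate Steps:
V = 931 (V = Mul(Add(-18, -1), Add(-35, Add(0, Mul(-1, 14)))) = Mul(-19, Add(-35, Add(0, -14))) = Mul(-19, Add(-35, -14)) = Mul(-19, -49) = 931)
Function('M')(d) = 931
Function('f')(U) = -5 (Function('f')(U) = Add(-15, Mul(-1, Mul(2, -5))) = Add(-15, Mul(-1, -10)) = Add(-15, 10) = -5)
Add(Function('M')(-23), Function('f')(9)) = Add(931, -5) = 926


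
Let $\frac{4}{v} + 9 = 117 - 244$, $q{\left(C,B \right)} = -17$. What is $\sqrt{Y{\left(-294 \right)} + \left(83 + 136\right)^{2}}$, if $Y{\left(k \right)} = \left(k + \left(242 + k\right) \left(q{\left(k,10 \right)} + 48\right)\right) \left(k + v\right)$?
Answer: $\frac{\sqrt{175822126}}{17} \approx 779.99$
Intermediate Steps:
$v = - \frac{1}{34}$ ($v = \frac{4}{-9 + \left(117 - 244\right)} = \frac{4}{-9 - 127} = \frac{4}{-136} = 4 \left(- \frac{1}{136}\right) = - \frac{1}{34} \approx -0.029412$)
$Y{\left(k \right)} = \left(7502 + 32 k\right) \left(- \frac{1}{34} + k\right)$ ($Y{\left(k \right)} = \left(k + \left(242 + k\right) \left(-17 + 48\right)\right) \left(k - \frac{1}{34}\right) = \left(k + \left(242 + k\right) 31\right) \left(- \frac{1}{34} + k\right) = \left(k + \left(7502 + 31 k\right)\right) \left(- \frac{1}{34} + k\right) = \left(7502 + 32 k\right) \left(- \frac{1}{34} + k\right)$)
$\sqrt{Y{\left(-294 \right)} + \left(83 + 136\right)^{2}} = \sqrt{\left(- \frac{3751}{17} + 32 \left(-294\right)^{2} + \frac{127518}{17} \left(-294\right)\right) + \left(83 + 136\right)^{2}} = \sqrt{\left(- \frac{3751}{17} + 32 \cdot 86436 - \frac{37490292}{17}\right) + 219^{2}} = \sqrt{\left(- \frac{3751}{17} + 2765952 - \frac{37490292}{17}\right) + 47961} = \sqrt{\frac{9527141}{17} + 47961} = \sqrt{\frac{10342478}{17}} = \frac{\sqrt{175822126}}{17}$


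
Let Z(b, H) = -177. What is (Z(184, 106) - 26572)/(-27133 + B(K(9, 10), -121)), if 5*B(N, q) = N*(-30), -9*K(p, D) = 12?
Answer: 26749/27125 ≈ 0.98614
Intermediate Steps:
K(p, D) = -4/3 (K(p, D) = -⅑*12 = -4/3)
B(N, q) = -6*N (B(N, q) = (N*(-30))/5 = (-30*N)/5 = -6*N)
(Z(184, 106) - 26572)/(-27133 + B(K(9, 10), -121)) = (-177 - 26572)/(-27133 - 6*(-4/3)) = -26749/(-27133 + 8) = -26749/(-27125) = -26749*(-1/27125) = 26749/27125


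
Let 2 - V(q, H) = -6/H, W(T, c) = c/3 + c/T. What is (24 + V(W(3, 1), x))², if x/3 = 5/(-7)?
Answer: 13456/25 ≈ 538.24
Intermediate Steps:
x = -15/7 (x = 3*(5/(-7)) = 3*(5*(-⅐)) = 3*(-5/7) = -15/7 ≈ -2.1429)
W(T, c) = c/3 + c/T (W(T, c) = c*(⅓) + c/T = c/3 + c/T)
V(q, H) = 2 + 6/H (V(q, H) = 2 - (-6)/H = 2 + 6/H)
(24 + V(W(3, 1), x))² = (24 + (2 + 6/(-15/7)))² = (24 + (2 + 6*(-7/15)))² = (24 + (2 - 14/5))² = (24 - ⅘)² = (116/5)² = 13456/25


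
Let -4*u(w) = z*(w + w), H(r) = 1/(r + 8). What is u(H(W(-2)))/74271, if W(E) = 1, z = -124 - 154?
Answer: 139/668439 ≈ 0.00020795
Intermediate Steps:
z = -278
H(r) = 1/(8 + r)
u(w) = 139*w (u(w) = -(-139)*(w + w)/2 = -(-139)*2*w/2 = -(-139)*w = 139*w)
u(H(W(-2)))/74271 = (139/(8 + 1))/74271 = (139/9)*(1/74271) = 139/668439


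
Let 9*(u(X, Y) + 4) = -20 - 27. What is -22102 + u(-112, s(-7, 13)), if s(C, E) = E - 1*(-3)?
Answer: -199001/9 ≈ -22111.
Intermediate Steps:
s(C, E) = 3 + E (s(C, E) = E + 3 = 3 + E)
u(X, Y) = -83/9 (u(X, Y) = -4 + (-20 - 27)/9 = -4 + (⅑)*(-47) = -4 - 47/9 = -83/9)
-22102 + u(-112, s(-7, 13)) = -22102 - 83/9 = -199001/9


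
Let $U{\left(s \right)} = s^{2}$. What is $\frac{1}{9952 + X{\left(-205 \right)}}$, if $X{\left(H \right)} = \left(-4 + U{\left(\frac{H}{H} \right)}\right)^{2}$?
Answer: $\frac{1}{9961} \approx 0.00010039$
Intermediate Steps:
$X{\left(H \right)} = 9$ ($X{\left(H \right)} = \left(-4 + \left(\frac{H}{H}\right)^{2}\right)^{2} = \left(-4 + 1^{2}\right)^{2} = \left(-4 + 1\right)^{2} = \left(-3\right)^{2} = 9$)
$\frac{1}{9952 + X{\left(-205 \right)}} = \frac{1}{9952 + 9} = \frac{1}{9961}$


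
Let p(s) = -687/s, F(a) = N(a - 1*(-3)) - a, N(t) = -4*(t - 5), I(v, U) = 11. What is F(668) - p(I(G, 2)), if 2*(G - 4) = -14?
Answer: -35965/11 ≈ -3269.5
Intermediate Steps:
G = -3 (G = 4 + (1/2)*(-14) = 4 - 7 = -3)
N(t) = 20 - 4*t (N(t) = -4*(-5 + t) = 20 - 4*t)
F(a) = 8 - 5*a (F(a) = (20 - 4*(a - 1*(-3))) - a = (20 - 4*(a + 3)) - a = (20 - 4*(3 + a)) - a = (20 + (-12 - 4*a)) - a = (8 - 4*a) - a = 8 - 5*a)
F(668) - p(I(G, 2)) = (8 - 5*668) - (-687)/11 = (8 - 3340) - (-687)/11 = -3332 - 1*(-687/11) = -3332 + 687/11 = -35965/11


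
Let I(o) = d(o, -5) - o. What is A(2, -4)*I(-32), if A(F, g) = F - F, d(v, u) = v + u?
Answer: 0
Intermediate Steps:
d(v, u) = u + v
A(F, g) = 0
I(o) = -5 (I(o) = (-5 + o) - o = -5)
A(2, -4)*I(-32) = 0*(-5) = 0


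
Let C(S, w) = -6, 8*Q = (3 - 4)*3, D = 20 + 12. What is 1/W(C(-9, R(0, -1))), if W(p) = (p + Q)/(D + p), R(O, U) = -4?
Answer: -208/51 ≈ -4.0784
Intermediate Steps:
D = 32
Q = -3/8 (Q = ((3 - 4)*3)/8 = (-1*3)/8 = (⅛)*(-3) = -3/8 ≈ -0.37500)
W(p) = (-3/8 + p)/(32 + p) (W(p) = (p - 3/8)/(32 + p) = (-3/8 + p)/(32 + p))
1/W(C(-9, R(0, -1))) = 1/((-3/8 - 6)/(32 - 6)) = 1/(-51/8/26) = 1/((1/26)*(-51/8)) = 1/(-51/208) = -208/51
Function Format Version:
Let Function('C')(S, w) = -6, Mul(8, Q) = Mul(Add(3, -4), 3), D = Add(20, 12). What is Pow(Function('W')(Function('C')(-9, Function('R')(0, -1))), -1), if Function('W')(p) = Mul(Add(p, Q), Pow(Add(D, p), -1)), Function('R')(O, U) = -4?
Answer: Rational(-208, 51) ≈ -4.0784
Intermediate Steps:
D = 32
Q = Rational(-3, 8) (Q = Mul(Rational(1, 8), Mul(Add(3, -4), 3)) = Mul(Rational(1, 8), Mul(-1, 3)) = Mul(Rational(1, 8), -3) = Rational(-3, 8) ≈ -0.37500)
Function('W')(p) = Mul(Pow(Add(32, p), -1), Add(Rational(-3, 8), p)) (Function('W')(p) = Mul(Add(p, Rational(-3, 8)), Pow(Add(32, p), -1)) = Mul(Add(Rational(-3, 8), p), Pow(Add(32, p), -1)) = Mul(Pow(Add(32, p), -1), Add(Rational(-3, 8), p)))
Pow(Function('W')(Function('C')(-9, Function('R')(0, -1))), -1) = Pow(Mul(Pow(Add(32, -6), -1), Add(Rational(-3, 8), -6)), -1) = Pow(Mul(Pow(26, -1), Rational(-51, 8)), -1) = Pow(Mul(Rational(1, 26), Rational(-51, 8)), -1) = Pow(Rational(-51, 208), -1) = Rational(-208, 51)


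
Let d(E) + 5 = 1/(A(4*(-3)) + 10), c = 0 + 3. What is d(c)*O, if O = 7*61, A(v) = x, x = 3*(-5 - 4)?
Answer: -36722/17 ≈ -2160.1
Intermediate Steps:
c = 3
x = -27 (x = 3*(-9) = -27)
A(v) = -27
d(E) = -86/17 (d(E) = -5 + 1/(-27 + 10) = -5 + 1/(-17) = -5 - 1/17 = -86/17)
O = 427
d(c)*O = -86/17*427 = -36722/17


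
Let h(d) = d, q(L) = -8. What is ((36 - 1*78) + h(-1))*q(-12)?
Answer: 344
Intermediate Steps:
((36 - 1*78) + h(-1))*q(-12) = ((36 - 1*78) - 1)*(-8) = ((36 - 78) - 1)*(-8) = (-42 - 1)*(-8) = -43*(-8) = 344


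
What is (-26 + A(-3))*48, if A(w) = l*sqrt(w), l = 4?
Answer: -1248 + 192*I*sqrt(3) ≈ -1248.0 + 332.55*I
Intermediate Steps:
A(w) = 4*sqrt(w)
(-26 + A(-3))*48 = (-26 + 4*sqrt(-3))*48 = (-26 + 4*(I*sqrt(3)))*48 = (-26 + 4*I*sqrt(3))*48 = -1248 + 192*I*sqrt(3)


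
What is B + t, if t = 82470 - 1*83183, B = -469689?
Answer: -470402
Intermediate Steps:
t = -713 (t = 82470 - 83183 = -713)
B + t = -469689 - 713 = -470402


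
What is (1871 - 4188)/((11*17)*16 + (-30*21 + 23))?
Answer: -2317/2385 ≈ -0.97149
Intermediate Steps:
(1871 - 4188)/((11*17)*16 + (-30*21 + 23)) = -2317/(187*16 + (-630 + 23)) = -2317/(2992 - 607) = -2317/2385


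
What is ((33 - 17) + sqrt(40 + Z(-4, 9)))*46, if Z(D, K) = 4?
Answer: 736 + 92*sqrt(11) ≈ 1041.1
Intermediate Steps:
((33 - 17) + sqrt(40 + Z(-4, 9)))*46 = ((33 - 17) + sqrt(40 + 4))*46 = (16 + sqrt(44))*46 = (16 + 2*sqrt(11))*46 = 736 + 92*sqrt(11)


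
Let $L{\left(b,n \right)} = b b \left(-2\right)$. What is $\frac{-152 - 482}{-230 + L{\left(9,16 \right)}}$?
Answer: $\frac{317}{196} \approx 1.6173$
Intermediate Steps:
$L{\left(b,n \right)} = - 2 b^{2}$ ($L{\left(b,n \right)} = b^{2} \left(-2\right) = - 2 b^{2}$)
$\frac{-152 - 482}{-230 + L{\left(9,16 \right)}} = \frac{-152 - 482}{-230 - 2 \cdot 9^{2}} = - \frac{634}{-230 - 162} = - \frac{634}{-392} = \left(-634\right) \left(- \frac{1}{392}\right) = \frac{317}{196}$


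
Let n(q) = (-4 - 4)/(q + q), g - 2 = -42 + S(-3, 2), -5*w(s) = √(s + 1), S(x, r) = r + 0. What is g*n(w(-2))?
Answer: 760*I ≈ 760.0*I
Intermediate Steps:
S(x, r) = r
w(s) = -√(1 + s)/5 (w(s) = -√(s + 1)/5 = -√(1 + s)/5)
g = -38 (g = 2 + (-42 + 2) = 2 - 40 = -38)
n(q) = -4/q (n(q) = -8*1/(2*q) = -4/q)
g*n(w(-2)) = -(-152)/((-√(1 - 2)/5)) = -(-152)/((-I/5)) = -(-152)*5*I = -(-760)*I = 760*I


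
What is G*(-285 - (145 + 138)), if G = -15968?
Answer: 9069824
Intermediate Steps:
G*(-285 - (145 + 138)) = -15968*(-285 - (145 + 138)) = -15968*(-285 - 1*283) = -15968*(-285 - 283) = -15968*(-568) = 9069824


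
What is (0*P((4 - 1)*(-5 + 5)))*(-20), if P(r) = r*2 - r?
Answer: 0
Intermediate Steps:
P(r) = r (P(r) = 2*r - r = r)
(0*P((4 - 1)*(-5 + 5)))*(-20) = (0*((4 - 1)*(-5 + 5)))*(-20) = (0*(3*0))*(-20) = (0*0)*(-20) = 0*(-20) = 0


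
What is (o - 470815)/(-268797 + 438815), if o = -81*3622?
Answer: -764197/170018 ≈ -4.4948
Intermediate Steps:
o = -293382
(o - 470815)/(-268797 + 438815) = (-293382 - 470815)/(-268797 + 438815) = -764197/170018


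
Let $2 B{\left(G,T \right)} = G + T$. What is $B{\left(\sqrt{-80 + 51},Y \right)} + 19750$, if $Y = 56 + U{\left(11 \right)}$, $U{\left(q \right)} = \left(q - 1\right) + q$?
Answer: $\frac{39577}{2} + \frac{i \sqrt{29}}{2} \approx 19789.0 + 2.6926 i$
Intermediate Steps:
$U{\left(q \right)} = -1 + 2 q$ ($U{\left(q \right)} = \left(-1 + q\right) + q = -1 + 2 q$)
$Y = 77$ ($Y = 56 + \left(-1 + 2 \cdot 11\right) = 56 + \left(-1 + 22\right) = 56 + 21 = 77$)
$B{\left(G,T \right)} = \frac{G}{2} + \frac{T}{2}$ ($B{\left(G,T \right)} = \frac{G + T}{2} = \frac{G}{2} + \frac{T}{2}$)
$B{\left(\sqrt{-80 + 51},Y \right)} + 19750 = \left(\frac{\sqrt{-80 + 51}}{2} + \frac{1}{2} \cdot 77\right) + 19750 = \left(\frac{\sqrt{-29}}{2} + \frac{77}{2}\right) + 19750 = \left(\frac{i \sqrt{29}}{2} + \frac{77}{2}\right) + 19750 = \left(\frac{77}{2} + \frac{i \sqrt{29}}{2}\right) + 19750 = \frac{39577}{2} + \frac{i \sqrt{29}}{2}$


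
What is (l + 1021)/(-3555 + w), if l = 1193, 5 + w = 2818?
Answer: -1107/371 ≈ -2.9838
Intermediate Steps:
w = 2813 (w = -5 + 2818 = 2813)
(l + 1021)/(-3555 + w) = (1193 + 1021)/(-3555 + 2813) = 2214/(-742) = 2214*(-1/742) = -1107/371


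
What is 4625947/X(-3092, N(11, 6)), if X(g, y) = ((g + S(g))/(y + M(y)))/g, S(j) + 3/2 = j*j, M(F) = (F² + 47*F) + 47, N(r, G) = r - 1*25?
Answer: 12272341330392/19114741 ≈ 6.4204e+5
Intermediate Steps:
N(r, G) = -25 + r (N(r, G) = r - 25 = -25 + r)
M(F) = 47 + F² + 47*F
S(j) = -3/2 + j² (S(j) = -3/2 + j*j = -3/2 + j²)
X(g, y) = (-3/2 + g + g²)/(g*(47 + y² + 48*y)) (X(g, y) = ((g + (-3/2 + g²))/(y + (47 + y² + 47*y)))/g = ((-3/2 + g + g²)/(47 + y² + 48*y))/g = (-3/2 + g + g²)/(g*(47 + y² + 48*y)))
4625947/X(-3092, N(11, 6)) = 4625947/(((-3/2 - 3092 + (-3092)²)/((-3092)*(47 + (-25 + 11)² + 48*(-25 + 11))))) = 4625947/((-(-3/2 - 3092 + 9560464)/(3092*(47 + (-14)² + 48*(-14))))) = 4625947/((-1/3092*19114741/2/(47 + 196 - 672))) = 4625947/((-1/3092*19114741/2/(-429))) = 4625947/((-1/3092*(-1/429)*19114741/2)) = 4625947/(19114741/2652936) = 4625947*(2652936/19114741) = 12272341330392/19114741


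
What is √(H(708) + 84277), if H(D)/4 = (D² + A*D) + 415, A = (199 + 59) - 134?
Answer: √2442161 ≈ 1562.7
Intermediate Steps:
A = 124 (A = 258 - 134 = 124)
H(D) = 1660 + 4*D² + 496*D (H(D) = 4*((D² + 124*D) + 415) = 4*(415 + D² + 124*D) = 1660 + 4*D² + 496*D)
√(H(708) + 84277) = √((1660 + 4*708² + 496*708) + 84277) = √((1660 + 4*501264 + 351168) + 84277) = √((1660 + 2005056 + 351168) + 84277) = √(2357884 + 84277) = √2442161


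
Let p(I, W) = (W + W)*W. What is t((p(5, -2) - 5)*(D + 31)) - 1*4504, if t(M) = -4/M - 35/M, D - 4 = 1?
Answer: -162157/36 ≈ -4504.4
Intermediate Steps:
D = 5 (D = 4 + 1 = 5)
p(I, W) = 2*W**2 (p(I, W) = (2*W)*W = 2*W**2)
t(M) = -39/M
t((p(5, -2) - 5)*(D + 31)) - 1*4504 = -39*1/((5 + 31)*(2*(-2)**2 - 5)) - 1*4504 = -39*1/(36*(2*4 - 5)) - 4504 = -39*1/(36*(8 - 5)) - 4504 = -39/(3*36) - 4504 = -39/108 - 4504 = -39*1/108 - 4504 = -13/36 - 4504 = -162157/36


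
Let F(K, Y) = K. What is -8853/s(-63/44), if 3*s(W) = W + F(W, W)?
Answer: 64922/7 ≈ 9274.6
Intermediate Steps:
s(W) = 2*W/3 (s(W) = (W + W)/3 = (2*W)/3 = 2*W/3)
-8853/s(-63/44) = -8853/(2*(-63/44)/3) = -8853/(2*(-63*1/44)/3) = -8853/((⅔)*(-63/44)) = -8853/(-21/22) = -8853*(-22/21) = 64922/7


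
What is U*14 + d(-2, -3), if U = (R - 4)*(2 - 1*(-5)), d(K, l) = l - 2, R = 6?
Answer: 191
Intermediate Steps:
d(K, l) = -2 + l
U = 14 (U = (6 - 4)*(2 - 1*(-5)) = 2*(2 + 5) = 2*7 = 14)
U*14 + d(-2, -3) = 14*14 + (-2 - 3) = 196 - 5 = 191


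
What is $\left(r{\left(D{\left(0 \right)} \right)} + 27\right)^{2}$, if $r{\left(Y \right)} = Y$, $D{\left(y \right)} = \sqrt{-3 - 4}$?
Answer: $\left(27 + i \sqrt{7}\right)^{2} \approx 722.0 + 142.87 i$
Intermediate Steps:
$D{\left(y \right)} = i \sqrt{7}$ ($D{\left(y \right)} = \sqrt{-7} = i \sqrt{7}$)
$\left(r{\left(D{\left(0 \right)} \right)} + 27\right)^{2} = \left(i \sqrt{7} + 27\right)^{2} = \left(27 + i \sqrt{7}\right)^{2}$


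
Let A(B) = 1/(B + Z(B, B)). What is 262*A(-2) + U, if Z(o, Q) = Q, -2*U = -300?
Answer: 169/2 ≈ 84.500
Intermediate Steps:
U = 150 (U = -½*(-300) = 150)
A(B) = 1/(2*B) (A(B) = 1/(B + B) = 1/(2*B))
262*A(-2) + U = 262*((½)/(-2)) + 150 = 262*((½)*(-½)) + 150 = 262*(-¼) + 150 = -131/2 + 150 = 169/2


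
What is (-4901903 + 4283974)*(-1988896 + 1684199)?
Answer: 188281112513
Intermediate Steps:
(-4901903 + 4283974)*(-1988896 + 1684199) = -617929*(-304697) = 188281112513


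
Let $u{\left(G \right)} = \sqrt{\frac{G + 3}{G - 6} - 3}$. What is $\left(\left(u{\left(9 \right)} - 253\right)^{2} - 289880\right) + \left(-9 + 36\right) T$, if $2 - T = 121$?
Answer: $-229589$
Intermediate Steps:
$T = -119$ ($T = 2 - 121 = -119$)
$u{\left(G \right)} = \sqrt{-3 + \frac{3 + G}{-6 + G}}$ ($u{\left(G \right)} = \sqrt{\frac{3 + G}{-6 + G} - 3} = \sqrt{-3 + \frac{3 + G}{-6 + G}}$)
$\left(\left(u{\left(9 \right)} - 253\right)^{2} - 289880\right) + \left(-9 + 36\right) T = \left(\left(\sqrt{\frac{21 - 18}{-6 + 9}} - 253\right)^{2} - 289880\right) + \left(-9 + 36\right) \left(-119\right) = \left(\left(\sqrt{\frac{21 - 18}{3}} - 253\right)^{2} - 289880\right) + 27 \left(-119\right) = \left(\left(\sqrt{\frac{1}{3} \cdot 3} - 253\right)^{2} - 289880\right) - 3213 = \left(\left(\sqrt{1} - 253\right)^{2} - 289880\right) - 3213 = \left(\left(1 - 253\right)^{2} - 289880\right) - 3213 = \left(\left(-252\right)^{2} - 289880\right) - 3213 = \left(63504 - 289880\right) - 3213 = -226376 - 3213 = -229589$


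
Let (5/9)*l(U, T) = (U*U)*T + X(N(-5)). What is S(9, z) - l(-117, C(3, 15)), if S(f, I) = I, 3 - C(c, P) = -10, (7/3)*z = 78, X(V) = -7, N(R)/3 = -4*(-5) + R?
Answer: -2241936/7 ≈ -3.2028e+5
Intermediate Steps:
N(R) = 60 + 3*R (N(R) = 3*(-4*(-5) + R) = 3*(20 + R) = 60 + 3*R)
z = 234/7 (z = (3/7)*78 = 234/7 ≈ 33.429)
C(c, P) = 13 (C(c, P) = 3 - 1*(-10) = 3 + 10 = 13)
l(U, T) = -63/5 + 9*T*U²/5 (l(U, T) = 9*((U*U)*T - 7)/5 = 9*(U²*T - 7)/5 = 9*(T*U² - 7)/5 = 9*(-7 + T*U²)/5 = -63/5 + 9*T*U²/5)
S(9, z) - l(-117, C(3, 15)) = 234/7 - (-63/5 + (9/5)*13*(-117)²) = 234/7 - (-63/5 + (9/5)*13*13689) = 234/7 - (-63/5 + 1601613/5) = 234/7 - 1*320310 = 234/7 - 320310 = -2241936/7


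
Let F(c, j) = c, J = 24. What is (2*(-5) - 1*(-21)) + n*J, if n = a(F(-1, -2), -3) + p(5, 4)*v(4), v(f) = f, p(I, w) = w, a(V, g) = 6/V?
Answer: 251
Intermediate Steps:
n = 10 (n = 6/(-1) + 4*4 = 6*(-1) + 16 = -6 + 16 = 10)
(2*(-5) - 1*(-21)) + n*J = (2*(-5) - 1*(-21)) + 10*24 = (-10 + 21) + 240 = 11 + 240 = 251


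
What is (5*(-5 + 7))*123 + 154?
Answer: 1384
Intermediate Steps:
(5*(-5 + 7))*123 + 154 = (5*2)*123 + 154 = 10*123 + 154 = 1230 + 154 = 1384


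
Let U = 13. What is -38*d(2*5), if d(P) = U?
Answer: -494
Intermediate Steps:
d(P) = 13
-38*d(2*5) = -38*13 = -494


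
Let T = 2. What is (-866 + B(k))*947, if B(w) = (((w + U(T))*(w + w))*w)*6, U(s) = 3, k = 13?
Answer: 29908154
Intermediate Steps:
B(w) = 12*w**2*(3 + w) (B(w) = (((w + 3)*(w + w))*w)*6 = (((3 + w)*(2*w))*w)*6 = ((2*w*(3 + w))*w)*6 = (2*w**2*(3 + w))*6 = 12*w**2*(3 + w))
(-866 + B(k))*947 = (-866 + 12*13**2*(3 + 13))*947 = (-866 + 12*169*16)*947 = (-866 + 32448)*947 = 31582*947 = 29908154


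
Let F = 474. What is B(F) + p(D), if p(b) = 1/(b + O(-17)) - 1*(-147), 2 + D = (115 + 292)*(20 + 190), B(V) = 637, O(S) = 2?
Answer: 67008481/85470 ≈ 784.00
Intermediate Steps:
D = 85468 (D = -2 + (115 + 292)*(20 + 190) = -2 + 407*210 = -2 + 85470 = 85468)
p(b) = 147 + 1/(2 + b) (p(b) = 1/(b + 2) - 1*(-147) = 1/(2 + b) + 147 = 147 + 1/(2 + b))
B(F) + p(D) = 637 + (295 + 147*85468)/(2 + 85468) = 637 + (295 + 12563796)/85470 = 637 + (1/85470)*12564091 = 637 + 12564091/85470 = 67008481/85470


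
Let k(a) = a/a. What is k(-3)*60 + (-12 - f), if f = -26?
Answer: 74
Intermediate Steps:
k(a) = 1
k(-3)*60 + (-12 - f) = 1*60 + (-12 - 1*(-26)) = 60 + (-12 + 26) = 60 + 14 = 74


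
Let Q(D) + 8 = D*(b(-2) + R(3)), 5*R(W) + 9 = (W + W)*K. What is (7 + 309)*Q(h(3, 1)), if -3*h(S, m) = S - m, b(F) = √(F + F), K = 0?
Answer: -10744/5 - 1264*I/3 ≈ -2148.8 - 421.33*I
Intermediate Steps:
b(F) = √2*√F (b(F) = √(2*F) = √2*√F)
h(S, m) = -S/3 + m/3 (h(S, m) = -(S - m)/3 = -S/3 + m/3)
R(W) = -9/5 (R(W) = -9/5 + ((W + W)*0)/5 = -9/5 + ((2*W)*0)/5 = -9/5 + (⅕)*0 = -9/5 + 0 = -9/5)
Q(D) = -8 + D*(-9/5 + 2*I) (Q(D) = -8 + D*(√2*√(-2) - 9/5) = -8 + D*(√2*(I*√2) - 9/5) = -8 + D*(2*I - 9/5) = -8 + D*(-9/5 + 2*I))
(7 + 309)*Q(h(3, 1)) = (7 + 309)*(-8 + (-⅓*3 + (⅓)*1)*(-9 + 10*I)/5) = 316*(-8 + (-1 + ⅓)*(-9 + 10*I)/5) = 316*(-8 + (⅕)*(-⅔)*(-9 + 10*I)) = 316*(-8 + (6/5 - 4*I/3)) = 316*(-34/5 - 4*I/3) = -10744/5 - 1264*I/3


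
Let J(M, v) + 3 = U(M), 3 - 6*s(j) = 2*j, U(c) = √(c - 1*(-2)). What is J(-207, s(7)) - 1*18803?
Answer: -18806 + I*√205 ≈ -18806.0 + 14.318*I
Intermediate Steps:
U(c) = √(2 + c) (U(c) = √(c + 2) = √(2 + c))
s(j) = ½ - j/3
J(M, v) = -3 + √(2 + M)
J(-207, s(7)) - 1*18803 = (-3 + √(2 - 207)) - 1*18803 = (-3 + √(-205)) - 18803 = (-3 + I*√205) - 18803 = -18806 + I*√205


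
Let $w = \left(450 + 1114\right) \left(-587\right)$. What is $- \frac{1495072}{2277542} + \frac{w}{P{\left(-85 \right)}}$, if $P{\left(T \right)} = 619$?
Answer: $- \frac{1045931939212}{704899249} \approx -1483.8$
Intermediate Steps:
$w = -918068$ ($w = 1564 \left(-587\right) = -918068$)
$- \frac{1495072}{2277542} + \frac{w}{P{\left(-85 \right)}} = - \frac{1495072}{2277542} - \frac{918068}{619} = \left(-1495072\right) \frac{1}{2277542} - \frac{918068}{619} = - \frac{747536}{1138771} - \frac{918068}{619} = - \frac{1045931939212}{704899249}$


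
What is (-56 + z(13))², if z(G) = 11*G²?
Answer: 3250809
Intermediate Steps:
(-56 + z(13))² = (-56 + 11*13²)² = (-56 + 11*169)² = (-56 + 1859)² = 1803² = 3250809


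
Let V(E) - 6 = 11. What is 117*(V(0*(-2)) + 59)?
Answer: 8892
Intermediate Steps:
V(E) = 17 (V(E) = 6 + 11 = 17)
117*(V(0*(-2)) + 59) = 117*(17 + 59) = 117*76 = 8892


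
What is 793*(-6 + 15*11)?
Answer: 126087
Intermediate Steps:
793*(-6 + 15*11) = 793*(-6 + 165) = 793*159 = 126087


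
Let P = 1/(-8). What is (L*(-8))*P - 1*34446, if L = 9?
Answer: -34437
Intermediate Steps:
P = -1/8 ≈ -0.12500
(L*(-8))*P - 1*34446 = (9*(-8))*(-1/8) - 1*34446 = -72*(-1/8) - 34446 = 9 - 34446 = -34437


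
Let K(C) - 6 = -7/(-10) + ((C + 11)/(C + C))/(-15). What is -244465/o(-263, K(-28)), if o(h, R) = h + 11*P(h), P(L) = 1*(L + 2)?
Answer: 244465/3134 ≈ 78.004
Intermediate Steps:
K(C) = 67/10 - (11 + C)/(30*C) (K(C) = 6 + (-7/(-10) + ((C + 11)/(C + C))/(-15)) = 6 + (-7*(-⅒) + ((11 + C)/((2*C)))*(-1/15)) = 6 + (7/10 + ((11 + C)*(1/(2*C)))*(-1/15)) = 6 + (7/10 + ((11 + C)/(2*C))*(-1/15)) = 6 + (7/10 - (11 + C)/(30*C)) = 67/10 - (11 + C)/(30*C))
P(L) = 2 + L (P(L) = 1*(2 + L) = 2 + L)
o(h, R) = 22 + 12*h (o(h, R) = h + 11*(2 + h) = h + (22 + 11*h) = 22 + 12*h)
-244465/o(-263, K(-28)) = -244465/(22 + 12*(-263)) = -244465/(22 - 3156) = -244465/(-3134) = -244465*(-1/3134) = 244465/3134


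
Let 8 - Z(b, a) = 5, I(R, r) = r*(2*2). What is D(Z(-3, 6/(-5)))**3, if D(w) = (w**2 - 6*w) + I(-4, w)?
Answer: 27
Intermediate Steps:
I(R, r) = 4*r (I(R, r) = r*4 = 4*r)
Z(b, a) = 3 (Z(b, a) = 8 - 1*5 = 8 - 5 = 3)
D(w) = w**2 - 2*w (D(w) = (w**2 - 6*w) + 4*w = w**2 - 2*w)
D(Z(-3, 6/(-5)))**3 = (3*(-2 + 3))**3 = (3*1)**3 = 3**3 = 27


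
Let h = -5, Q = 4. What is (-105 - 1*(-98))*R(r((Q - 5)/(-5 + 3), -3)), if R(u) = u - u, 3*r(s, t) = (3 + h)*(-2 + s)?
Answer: 0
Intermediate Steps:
r(s, t) = 4/3 - 2*s/3 (r(s, t) = ((3 - 5)*(-2 + s))/3 = (-2*(-2 + s))/3 = (4 - 2*s)/3 = 4/3 - 2*s/3)
R(u) = 0
(-105 - 1*(-98))*R(r((Q - 5)/(-5 + 3), -3)) = (-105 - 1*(-98))*0 = (-105 + 98)*0 = -7*0 = 0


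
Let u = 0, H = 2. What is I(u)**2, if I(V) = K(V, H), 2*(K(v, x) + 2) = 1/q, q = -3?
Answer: 169/36 ≈ 4.6944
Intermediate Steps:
K(v, x) = -13/6 (K(v, x) = -2 + (1/2)/(-3) = -2 + (1/2)*(-1/3) = -2 - 1/6 = -13/6)
I(V) = -13/6
I(u)**2 = (-13/6)**2 = 169/36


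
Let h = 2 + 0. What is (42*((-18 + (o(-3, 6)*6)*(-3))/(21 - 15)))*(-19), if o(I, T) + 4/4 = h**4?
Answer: 38304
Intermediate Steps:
h = 2
o(I, T) = 15 (o(I, T) = -1 + 2**4 = -1 + 16 = 15)
(42*((-18 + (o(-3, 6)*6)*(-3))/(21 - 15)))*(-19) = (42*((-18 + (15*6)*(-3))/(21 - 15)))*(-19) = (42*((-18 + 90*(-3))/6))*(-19) = (42*((-18 - 270)*(1/6)))*(-19) = (42*(-288*1/6))*(-19) = (42*(-48))*(-19) = -2016*(-19) = 38304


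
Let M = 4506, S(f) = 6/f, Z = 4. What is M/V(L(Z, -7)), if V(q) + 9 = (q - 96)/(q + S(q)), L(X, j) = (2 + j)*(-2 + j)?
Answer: -508427/1143 ≈ -444.82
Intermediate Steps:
L(X, j) = (-2 + j)*(2 + j)
V(q) = -9 + (-96 + q)/(q + 6/q) (V(q) = -9 + (q - 96)/(q + 6/q) = -9 + (-96 + q)/(q + 6/q))
M/V(L(Z, -7)) = 4506/((2*(-27 - 4*(-4 + (-7)²)*(12 + (-4 + (-7)²)))/(6 + (-4 + (-7)²)²))) = 4506/((2*(-27 - 4*(-4 + 49)*(12 + (-4 + 49)))/(6 + (-4 + 49)²))) = 4506/((2*(-27 - 4*45*(12 + 45))/(6 + 45²))) = 4506/((2*(-27 - 4*45*57)/(6 + 2025))) = 4506/((2*(-27 - 10260)/2031)) = 4506/((2*(1/2031)*(-10287))) = 4506/(-6858/677) = 4506*(-677/6858) = -508427/1143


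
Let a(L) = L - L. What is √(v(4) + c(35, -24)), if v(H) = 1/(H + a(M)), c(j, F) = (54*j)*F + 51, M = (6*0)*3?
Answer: I*√181235/2 ≈ 212.86*I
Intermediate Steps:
M = 0 (M = 0*3 = 0)
c(j, F) = 51 + 54*F*j (c(j, F) = 54*F*j + 51 = 51 + 54*F*j)
a(L) = 0
v(H) = 1/H (v(H) = 1/(H + 0) = 1/H)
√(v(4) + c(35, -24)) = √(1/4 + (51 + 54*(-24)*35)) = √(¼ + (51 - 45360)) = √(¼ - 45309) = √(-181235/4) = I*√181235/2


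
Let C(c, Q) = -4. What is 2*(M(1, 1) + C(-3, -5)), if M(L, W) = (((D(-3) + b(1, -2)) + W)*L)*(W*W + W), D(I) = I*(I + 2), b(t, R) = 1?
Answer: 12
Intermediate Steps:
D(I) = I*(2 + I)
M(L, W) = L*(4 + W)*(W + W**2) (M(L, W) = (((-3*(2 - 3) + 1) + W)*L)*(W*W + W) = (((-3*(-1) + 1) + W)*L)*(W**2 + W) = (((3 + 1) + W)*L)*(W + W**2) = ((4 + W)*L)*(W + W**2) = (L*(4 + W))*(W + W**2) = L*(4 + W)*(W + W**2))
2*(M(1, 1) + C(-3, -5)) = 2*(1*1*(4 + 1**2 + 5*1) - 4) = 2*(1*1*(4 + 1 + 5) - 4) = 2*(1*1*10 - 4) = 2*(10 - 4) = 2*6 = 12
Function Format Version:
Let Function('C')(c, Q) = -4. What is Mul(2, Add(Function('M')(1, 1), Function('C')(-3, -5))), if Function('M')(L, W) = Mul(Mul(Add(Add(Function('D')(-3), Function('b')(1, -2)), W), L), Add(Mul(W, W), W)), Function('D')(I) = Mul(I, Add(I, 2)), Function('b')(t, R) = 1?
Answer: 12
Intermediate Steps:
Function('D')(I) = Mul(I, Add(2, I))
Function('M')(L, W) = Mul(L, Add(4, W), Add(W, Pow(W, 2))) (Function('M')(L, W) = Mul(Mul(Add(Add(Mul(-3, Add(2, -3)), 1), W), L), Add(Mul(W, W), W)) = Mul(Mul(Add(Add(Mul(-3, -1), 1), W), L), Add(Pow(W, 2), W)) = Mul(Mul(Add(Add(3, 1), W), L), Add(W, Pow(W, 2))) = Mul(Mul(Add(4, W), L), Add(W, Pow(W, 2))) = Mul(Mul(L, Add(4, W)), Add(W, Pow(W, 2))) = Mul(L, Add(4, W), Add(W, Pow(W, 2))))
Mul(2, Add(Function('M')(1, 1), Function('C')(-3, -5))) = Mul(2, Add(Mul(1, 1, Add(4, Pow(1, 2), Mul(5, 1))), -4)) = Mul(2, Add(Mul(1, 1, Add(4, 1, 5)), -4)) = Mul(2, Add(Mul(1, 1, 10), -4)) = Mul(2, Add(10, -4)) = Mul(2, 6) = 12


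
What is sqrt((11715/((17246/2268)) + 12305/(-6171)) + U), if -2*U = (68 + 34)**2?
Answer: I*sqrt(85728090944421183)/4837503 ≈ 60.526*I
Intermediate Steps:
U = -5202 (U = -(68 + 34)**2/2 = -1/2*102**2 = -1/2*10404 = -5202)
sqrt((11715/((17246/2268)) + 12305/(-6171)) + U) = sqrt((11715/((17246/2268)) + 12305/(-6171)) - 5202) = sqrt((11715/((17246*(1/2268))) + 12305*(-1/6171)) - 5202) = sqrt((11715/(8623/1134) - 12305/6171) - 5202) = sqrt((11715*(1134/8623) - 12305/6171) - 5202) = sqrt((13284810/8623 - 12305/6171) - 5202) = sqrt(81874456495/53212533 - 5202) = sqrt(-194937140171/53212533) = I*sqrt(85728090944421183)/4837503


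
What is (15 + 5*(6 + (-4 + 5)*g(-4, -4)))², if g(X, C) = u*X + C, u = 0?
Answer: 625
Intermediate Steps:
g(X, C) = C (g(X, C) = 0*X + C = 0 + C = C)
(15 + 5*(6 + (-4 + 5)*g(-4, -4)))² = (15 + 5*(6 + (-4 + 5)*(-4)))² = (15 + 5*(6 + 1*(-4)))² = (15 + 5*(6 - 4))² = (15 + 5*2)² = (15 + 10)² = 25² = 625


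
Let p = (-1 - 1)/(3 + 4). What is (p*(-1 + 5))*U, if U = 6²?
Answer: -288/7 ≈ -41.143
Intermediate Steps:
p = -2/7 ≈ -0.28571
U = 36
(p*(-1 + 5))*U = -2*(-1 + 5)/7*36 = -2/7*4*36 = -8/7*36 = -288/7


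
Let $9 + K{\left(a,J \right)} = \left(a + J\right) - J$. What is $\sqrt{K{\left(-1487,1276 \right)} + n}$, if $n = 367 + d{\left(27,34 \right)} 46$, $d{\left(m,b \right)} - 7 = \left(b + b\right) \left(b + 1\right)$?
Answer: $\sqrt{108673} \approx 329.66$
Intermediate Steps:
$d{\left(m,b \right)} = 7 + 2 b \left(1 + b\right)$ ($d{\left(m,b \right)} = 7 + \left(b + b\right) \left(b + 1\right) = 7 + 2 b \left(1 + b\right)$)
$K{\left(a,J \right)} = -9 + a$ ($K{\left(a,J \right)} = -9 + \left(\left(a + J\right) - J\right) = -9 + \left(\left(J + a\right) - J\right) = -9 + a$)
$n = 110169$ ($n = 367 + \left(7 + 2 \cdot 34 + 2 \cdot 34^{2}\right) 46 = 367 + \left(7 + 68 + 2 \cdot 1156\right) 46 = 367 + \left(7 + 68 + 2312\right) 46 = 367 + 2387 \cdot 46 = 367 + 109802 = 110169$)
$\sqrt{K{\left(-1487,1276 \right)} + n} = \sqrt{\left(-9 - 1487\right) + 110169} = \sqrt{-1496 + 110169} = \sqrt{108673}$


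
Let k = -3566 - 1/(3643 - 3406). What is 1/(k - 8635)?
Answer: -237/2891638 ≈ -8.1960e-5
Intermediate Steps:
k = -845143/237 (k = -3566 - 1/237 = -845143/237 ≈ -3566.0)
1/(k - 8635) = 1/(-845143/237 - 8635) = 1/(-2891638/237) = -237/2891638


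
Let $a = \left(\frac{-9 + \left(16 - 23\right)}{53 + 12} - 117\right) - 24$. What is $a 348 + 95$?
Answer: $- \frac{3188813}{65} \approx -49059.0$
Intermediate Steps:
$a = - \frac{9181}{65}$ ($a = \left(\frac{-9 + \left(16 - 23\right)}{65} - 117\right) - 24 = \left(\left(-9 - 7\right) \frac{1}{65} - 117\right) - 24 = \left(\left(-16\right) \frac{1}{65} - 117\right) - 24 = \left(- \frac{16}{65} - 117\right) - 24 = - \frac{7621}{65} - 24 = - \frac{9181}{65} \approx -141.25$)
$a 348 + 95 = \left(- \frac{9181}{65}\right) 348 + 95 = - \frac{3194988}{65} + 95 = - \frac{3188813}{65}$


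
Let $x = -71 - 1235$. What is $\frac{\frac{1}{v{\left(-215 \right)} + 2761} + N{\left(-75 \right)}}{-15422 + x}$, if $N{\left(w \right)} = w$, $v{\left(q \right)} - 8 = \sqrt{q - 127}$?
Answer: $\frac{47922913}{10688777982} + \frac{i \sqrt{38}}{42755111928} \approx 0.0044835 + 1.4418 \cdot 10^{-10} i$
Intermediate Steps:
$v{\left(q \right)} = 8 + \sqrt{-127 + q}$ ($v{\left(q \right)} = 8 + \sqrt{q - 127} = 8 + \sqrt{-127 + q}$)
$x = -1306$ ($x = -71 - 1235 = -1306$)
$\frac{\frac{1}{v{\left(-215 \right)} + 2761} + N{\left(-75 \right)}}{-15422 + x} = \frac{\frac{1}{\left(8 + \sqrt{-127 - 215}\right) + 2761} - 75}{-15422 - 1306} = \frac{\frac{1}{\left(8 + \sqrt{-342}\right) + 2761} - 75}{-16728} = \left(\frac{1}{\left(8 + 3 i \sqrt{38}\right) + 2761} - 75\right) \left(- \frac{1}{16728}\right) = \left(\frac{1}{2769 + 3 i \sqrt{38}} - 75\right) \left(- \frac{1}{16728}\right) = \left(-75 + \frac{1}{2769 + 3 i \sqrt{38}}\right) \left(- \frac{1}{16728}\right) = \frac{25}{5576} - \frac{1}{16728 \left(2769 + 3 i \sqrt{38}\right)}$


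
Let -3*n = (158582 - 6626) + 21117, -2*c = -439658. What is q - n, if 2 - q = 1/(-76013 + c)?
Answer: 8297176487/143816 ≈ 57693.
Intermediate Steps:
c = 219829 (c = -½*(-439658) = 219829)
n = -57691 (n = -((158582 - 6626) + 21117)/3 = -(151956 + 21117)/3 = -⅓*173073 = -57691)
q = 287631/143816 (q = 2 - 1/(-76013 + 219829) = 2 - 1/143816 = 287631/143816 ≈ 2.0000)
q - n = 287631/143816 - 1*(-57691) = 287631/143816 + 57691 = 8297176487/143816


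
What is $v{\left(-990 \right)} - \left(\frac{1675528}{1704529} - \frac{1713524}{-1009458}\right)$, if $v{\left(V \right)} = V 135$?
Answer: $- \frac{114984771400966660}{860325217641} \approx -1.3365 \cdot 10^{5}$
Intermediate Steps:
$v{\left(V \right)} = 135 V$
$v{\left(-990 \right)} - \left(\frac{1675528}{1704529} - \frac{1713524}{-1009458}\right) = 135 \left(-990\right) - \left(\frac{1675528}{1704529} - \frac{1713524}{-1009458}\right) = -133650 - \left(1675528 \cdot \frac{1}{1704529} - - \frac{856762}{504729}\right) = -133650 - \left(\frac{1675528}{1704529} + \frac{856762}{504729}\right) = -133650 - \frac{2306063247010}{860325217641} = - \frac{114984771400966660}{860325217641}$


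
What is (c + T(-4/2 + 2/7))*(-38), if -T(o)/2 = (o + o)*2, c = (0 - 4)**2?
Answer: -7904/7 ≈ -1129.1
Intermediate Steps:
c = 16 (c = (-4)**2 = 16)
T(o) = -8*o (T(o) = -2*(o + o)*2 = -2*2*o*2 = -8*o)
(c + T(-4/2 + 2/7))*(-38) = (16 - 8*(-4/2 + 2/7))*(-38) = (16 - 8*(-4*1/2 + 2*(1/7)))*(-38) = (16 - 8*(-2 + 2/7))*(-38) = (16 - 8*(-12/7))*(-38) = (16 + 96/7)*(-38) = (208/7)*(-38) = -7904/7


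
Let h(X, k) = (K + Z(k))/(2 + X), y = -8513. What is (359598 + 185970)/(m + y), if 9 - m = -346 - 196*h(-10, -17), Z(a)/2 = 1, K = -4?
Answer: -181856/2703 ≈ -67.279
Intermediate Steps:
Z(a) = 2 (Z(a) = 2*1 = 2)
h(X, k) = -2/(2 + X) (h(X, k) = (-4 + 2)/(2 + X) = -2/(2 + X))
m = 404 (m = 9 - (-346 - (-392)/(2 - 10)) = 9 - (-346 - (-392)/(-8)) = 9 - (-346 - (-392)*(-1)/8) = 9 - (-346 - 196*1/4) = 9 - (-346 - 49) = 9 - 1*(-395) = 9 + 395 = 404)
(359598 + 185970)/(m + y) = (359598 + 185970)/(404 - 8513) = 545568/(-8109) = 545568*(-1/8109) = -181856/2703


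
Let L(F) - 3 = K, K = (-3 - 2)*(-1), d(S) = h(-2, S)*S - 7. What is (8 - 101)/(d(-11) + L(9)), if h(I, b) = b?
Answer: -93/122 ≈ -0.76229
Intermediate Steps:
d(S) = -7 + S² (d(S) = S*S - 7 = S² - 7 = -7 + S²)
K = 5 (K = -5*(-1) = 5)
L(F) = 8 (L(F) = 3 + 5 = 8)
(8 - 101)/(d(-11) + L(9)) = (8 - 101)/((-7 + (-11)²) + 8) = -93/((-7 + 121) + 8) = -93/(114 + 8) = -93/122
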